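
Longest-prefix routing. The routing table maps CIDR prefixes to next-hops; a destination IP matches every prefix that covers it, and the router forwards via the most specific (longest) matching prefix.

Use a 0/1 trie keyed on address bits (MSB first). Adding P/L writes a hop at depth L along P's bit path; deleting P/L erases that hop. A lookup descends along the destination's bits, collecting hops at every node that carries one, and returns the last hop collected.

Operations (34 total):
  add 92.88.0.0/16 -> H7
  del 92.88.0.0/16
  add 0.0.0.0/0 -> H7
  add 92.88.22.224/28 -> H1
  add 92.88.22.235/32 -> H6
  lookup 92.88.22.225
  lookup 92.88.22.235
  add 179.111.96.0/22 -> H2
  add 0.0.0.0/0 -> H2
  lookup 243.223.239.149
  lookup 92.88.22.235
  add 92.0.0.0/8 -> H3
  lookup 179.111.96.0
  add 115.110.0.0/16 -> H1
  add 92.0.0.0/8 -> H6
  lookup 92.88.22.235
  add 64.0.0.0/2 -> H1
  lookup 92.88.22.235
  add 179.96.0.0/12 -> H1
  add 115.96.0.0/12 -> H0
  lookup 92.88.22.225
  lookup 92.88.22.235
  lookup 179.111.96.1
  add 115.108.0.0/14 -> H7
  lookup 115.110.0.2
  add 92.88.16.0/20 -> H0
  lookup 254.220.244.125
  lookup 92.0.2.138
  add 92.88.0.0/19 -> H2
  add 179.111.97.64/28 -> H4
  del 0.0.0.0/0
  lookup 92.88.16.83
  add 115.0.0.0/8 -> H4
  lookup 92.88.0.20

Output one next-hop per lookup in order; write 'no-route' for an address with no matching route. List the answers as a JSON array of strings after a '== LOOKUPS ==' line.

Trace:
  + 92.88.0.0/16 (H7) depth=16
  - 92.88.0.0/16 clear@16
  + 0.0.0.0/0 (H7) depth=0
  + 92.88.22.224/28 (H1) depth=28
  + 92.88.22.235/32 (H6) depth=32
  ? 92.88.22.225  path d0:H7→d1:-→d2:-→d3:-→d4:-→d5:-→d6:-→d7:-→d8:-→d9:-→d10:-→d11:-→d12:-→d13:-→d14:-→d15:-→d16:-→d17:-→d18:-→d19:-→d20:-→d21:-→d22:-→d23:-→d24:-→d25:-→d26:-→d27:-→d28:H1  best=H1
  ? 92.88.22.235  path d0:H7→d1:-→d2:-→d3:-→d4:-→d5:-→d6:-→d7:-→d8:-→d9:-→d10:-→d11:-→d12:-→d13:-→d14:-→d15:-→d16:-→d17:-→d18:-→d19:-→d20:-→d21:-→d22:-→d23:-→d24:-→d25:-→d26:-→d27:-→d28:H1→d29:-→d30:-→d31:-→d32:H6  best=H6
  + 179.111.96.0/22 (H2) depth=22
  + 0.0.0.0/0 (H2) depth=0
  ? 243.223.239.149  path d0:H2→d1:-  best=H2
  ? 92.88.22.235  path d0:H2→d1:-→d2:-→d3:-→d4:-→d5:-→d6:-→d7:-→d8:-→d9:-→d10:-→d11:-→d12:-→d13:-→d14:-→d15:-→d16:-→d17:-→d18:-→d19:-→d20:-→d21:-→d22:-→d23:-→d24:-→d25:-→d26:-→d27:-→d28:H1→d29:-→d30:-→d31:-→d32:H6  best=H6
  + 92.0.0.0/8 (H3) depth=8
  ? 179.111.96.0  path d0:H2→d1:-→d2:-→d3:-→d4:-→d5:-→d6:-→d7:-→d8:-→d9:-→d10:-→d11:-→d12:-→d13:-→d14:-→d15:-→d16:-→d17:-→d18:-→d19:-→d20:-→d21:-→d22:H2  best=H2
  + 115.110.0.0/16 (H1) depth=16
  + 92.0.0.0/8 (H6) depth=8
  ? 92.88.22.235  path d0:H2→d1:-→d2:-→d3:-→d4:-→d5:-→d6:-→d7:-→d8:H6→d9:-→d10:-→d11:-→d12:-→d13:-→d14:-→d15:-→d16:-→d17:-→d18:-→d19:-→d20:-→d21:-→d22:-→d23:-→d24:-→d25:-→d26:-→d27:-→d28:H1→d29:-→d30:-→d31:-→d32:H6  best=H6
  + 64.0.0.0/2 (H1) depth=2
  ? 92.88.22.235  path d0:H2→d1:-→d2:H1→d3:-→d4:-→d5:-→d6:-→d7:-→d8:H6→d9:-→d10:-→d11:-→d12:-→d13:-→d14:-→d15:-→d16:-→d17:-→d18:-→d19:-→d20:-→d21:-→d22:-→d23:-→d24:-→d25:-→d26:-→d27:-→d28:H1→d29:-→d30:-→d31:-→d32:H6  best=H6
  + 179.96.0.0/12 (H1) depth=12
  + 115.96.0.0/12 (H0) depth=12
  ? 92.88.22.225  path d0:H2→d1:-→d2:H1→d3:-→d4:-→d5:-→d6:-→d7:-→d8:H6→d9:-→d10:-→d11:-→d12:-→d13:-→d14:-→d15:-→d16:-→d17:-→d18:-→d19:-→d20:-→d21:-→d22:-→d23:-→d24:-→d25:-→d26:-→d27:-→d28:H1  best=H1
  ? 92.88.22.235  path d0:H2→d1:-→d2:H1→d3:-→d4:-→d5:-→d6:-→d7:-→d8:H6→d9:-→d10:-→d11:-→d12:-→d13:-→d14:-→d15:-→d16:-→d17:-→d18:-→d19:-→d20:-→d21:-→d22:-→d23:-→d24:-→d25:-→d26:-→d27:-→d28:H1→d29:-→d30:-→d31:-→d32:H6  best=H6
  ? 179.111.96.1  path d0:H2→d1:-→d2:-→d3:-→d4:-→d5:-→d6:-→d7:-→d8:-→d9:-→d10:-→d11:-→d12:H1→d13:-→d14:-→d15:-→d16:-→d17:-→d18:-→d19:-→d20:-→d21:-→d22:H2  best=H2
  + 115.108.0.0/14 (H7) depth=14
  ? 115.110.0.2  path d0:H2→d1:-→d2:H1→d3:-→d4:-→d5:-→d6:-→d7:-→d8:-→d9:-→d10:-→d11:-→d12:H0→d13:-→d14:H7→d15:-→d16:H1  best=H1
  + 92.88.16.0/20 (H0) depth=20
  ? 254.220.244.125  path d0:H2→d1:-  best=H2
  ? 92.0.2.138  path d0:H2→d1:-→d2:H1→d3:-→d4:-→d5:-→d6:-→d7:-→d8:H6→d9:-  best=H6
  + 92.88.0.0/19 (H2) depth=19
  + 179.111.97.64/28 (H4) depth=28
  - 0.0.0.0/0 clear@0
  ? 92.88.16.83  path d0:-→d1:-→d2:H1→d3:-→d4:-→d5:-→d6:-→d7:-→d8:H6→d9:-→d10:-→d11:-→d12:-→d13:-→d14:-→d15:-→d16:-→d17:-→d18:-→d19:H2→d20:H0→d21:-  best=H0
  + 115.0.0.0/8 (H4) depth=8
  ? 92.88.0.20  path d0:-→d1:-→d2:H1→d3:-→d4:-→d5:-→d6:-→d7:-→d8:H6→d9:-→d10:-→d11:-→d12:-→d13:-→d14:-→d15:-→d16:-→d17:-→d18:-→d19:H2  best=H2

== LOOKUPS ==
["H1","H6","H2","H6","H2","H6","H6","H1","H6","H2","H1","H2","H6","H0","H2"]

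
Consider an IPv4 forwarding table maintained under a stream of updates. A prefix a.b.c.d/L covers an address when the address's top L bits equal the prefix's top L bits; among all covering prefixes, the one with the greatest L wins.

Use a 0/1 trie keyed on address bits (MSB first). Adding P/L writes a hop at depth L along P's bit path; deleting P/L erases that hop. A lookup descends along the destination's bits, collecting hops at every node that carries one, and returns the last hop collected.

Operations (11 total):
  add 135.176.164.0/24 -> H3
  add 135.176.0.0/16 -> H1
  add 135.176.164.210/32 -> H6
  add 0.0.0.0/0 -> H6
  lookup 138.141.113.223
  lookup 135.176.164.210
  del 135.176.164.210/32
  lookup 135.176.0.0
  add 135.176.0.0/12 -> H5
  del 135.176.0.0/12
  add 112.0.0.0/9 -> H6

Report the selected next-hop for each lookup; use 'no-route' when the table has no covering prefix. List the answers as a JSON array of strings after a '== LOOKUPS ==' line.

Process each operation:
  add 135.176.164.0/24 -> H3 at depth 24
  add 135.176.0.0/16 -> H1 at depth 16
  add 135.176.164.210/32 -> H6 at depth 32
  add 0.0.0.0/0 -> H6 at depth 0
  Q 138.141.113.223: descend 1000 ; hops seen [H6] ; pick H6
  Q 135.176.164.210: descend 10000111101100001010010011010010 ; hops seen [H6,H1,H3,H6] ; pick H6
  del 135.176.164.210/32 (clear depth 32)
  Q 135.176.0.0: descend 1000011110110000 ; hops seen [H6,H1] ; pick H1
  add 135.176.0.0/12 -> H5 at depth 12
  del 135.176.0.0/12 (clear depth 12)
  add 112.0.0.0/9 -> H6 at depth 9

== LOOKUPS ==
["H6","H6","H1"]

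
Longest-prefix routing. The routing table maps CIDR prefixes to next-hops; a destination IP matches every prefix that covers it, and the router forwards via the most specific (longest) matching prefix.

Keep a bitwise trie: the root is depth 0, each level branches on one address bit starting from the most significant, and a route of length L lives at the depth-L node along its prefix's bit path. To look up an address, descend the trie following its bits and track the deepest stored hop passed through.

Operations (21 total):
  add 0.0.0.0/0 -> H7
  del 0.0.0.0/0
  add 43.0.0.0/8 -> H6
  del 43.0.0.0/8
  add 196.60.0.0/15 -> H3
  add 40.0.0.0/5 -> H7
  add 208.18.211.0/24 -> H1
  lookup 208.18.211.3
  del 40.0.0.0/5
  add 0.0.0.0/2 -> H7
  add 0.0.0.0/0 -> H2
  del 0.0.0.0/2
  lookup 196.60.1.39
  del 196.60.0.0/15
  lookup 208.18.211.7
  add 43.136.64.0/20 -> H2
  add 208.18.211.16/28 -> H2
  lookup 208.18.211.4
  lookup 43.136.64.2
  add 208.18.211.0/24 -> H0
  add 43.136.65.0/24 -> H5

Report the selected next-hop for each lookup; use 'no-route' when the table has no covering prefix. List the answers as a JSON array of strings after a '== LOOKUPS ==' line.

Apply in order:
  add 0.0.0.0/0 -> H7 at depth 0
  - 0.0.0.0/0 clear@0
  add 43.0.0.0/8 -> H6 at depth 8
  - 43.0.0.0/8 clear@8
  add 196.60.0.0/15 -> H3 at depth 15
  add 40.0.0.0/5 -> H7 at depth 5
  add 208.18.211.0/24 -> H1 at depth 24
  Q 208.18.211.3: descend 110100000001001011010011 ; hops seen [H1] ; pick H1
  - 40.0.0.0/5 clear@5
  add 0.0.0.0/2 -> H7 at depth 2
  add 0.0.0.0/0 -> H2 at depth 0
  - 0.0.0.0/2 clear@2
  Q 196.60.1.39: descend 110001000011110 ; hops seen [H2,H3] ; pick H3
  - 196.60.0.0/15 clear@15
  Q 208.18.211.7: descend 110100000001001011010011 ; hops seen [H2,H1] ; pick H1
  add 43.136.64.0/20 -> H2 at depth 20
  add 208.18.211.16/28 -> H2 at depth 28
  Q 208.18.211.4: descend 110100000001001011010011000 ; hops seen [H2,H1] ; pick H1
  Q 43.136.64.2: descend 00101011100010000100 ; hops seen [H2,H2] ; pick H2
  add 208.18.211.0/24 -> H0 at depth 24
  add 43.136.65.0/24 -> H5 at depth 24

== LOOKUPS ==
["H1","H3","H1","H1","H2"]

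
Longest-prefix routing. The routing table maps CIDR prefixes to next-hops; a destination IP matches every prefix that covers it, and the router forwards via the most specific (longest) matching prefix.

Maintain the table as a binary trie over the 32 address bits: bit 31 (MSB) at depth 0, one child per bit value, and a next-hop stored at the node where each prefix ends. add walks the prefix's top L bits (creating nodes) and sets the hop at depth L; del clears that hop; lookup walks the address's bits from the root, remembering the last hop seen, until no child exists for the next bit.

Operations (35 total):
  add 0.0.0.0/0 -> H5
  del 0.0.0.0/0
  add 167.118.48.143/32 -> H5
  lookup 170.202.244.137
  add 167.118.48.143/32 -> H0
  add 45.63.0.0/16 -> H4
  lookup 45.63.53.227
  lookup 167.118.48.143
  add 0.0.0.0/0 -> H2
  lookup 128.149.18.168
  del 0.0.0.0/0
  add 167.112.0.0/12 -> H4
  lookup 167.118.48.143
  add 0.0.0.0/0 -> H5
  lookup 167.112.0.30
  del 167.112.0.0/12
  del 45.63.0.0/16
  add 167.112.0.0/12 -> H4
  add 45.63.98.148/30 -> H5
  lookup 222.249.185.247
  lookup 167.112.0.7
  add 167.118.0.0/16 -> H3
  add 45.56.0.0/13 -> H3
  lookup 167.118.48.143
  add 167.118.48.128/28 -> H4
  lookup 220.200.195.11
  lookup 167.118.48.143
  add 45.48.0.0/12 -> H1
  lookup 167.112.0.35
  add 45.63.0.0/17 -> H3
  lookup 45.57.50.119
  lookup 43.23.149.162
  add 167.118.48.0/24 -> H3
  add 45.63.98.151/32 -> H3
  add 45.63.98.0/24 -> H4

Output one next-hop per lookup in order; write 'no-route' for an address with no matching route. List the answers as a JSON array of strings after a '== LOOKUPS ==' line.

Apply in order:
  + 0.0.0.0/0 (H5) depth=0
  del 0.0.0.0/0 (clear depth 0)
  + 167.118.48.143/32 (H5) depth=32
  Q 170.202.244.137: descend 1010 ; hops seen [∅] ; pick no-route
  + 167.118.48.143/32 (H0) depth=32
  + 45.63.0.0/16 (H4) depth=16
  Q 45.63.53.227: descend 0010110100111111 ; hops seen [H4] ; pick H4
  Q 167.118.48.143: descend 10100111011101100011000010001111 ; hops seen [H0] ; pick H0
  + 0.0.0.0/0 (H2) depth=0
  Q 128.149.18.168: descend 10 ; hops seen [H2] ; pick H2
  del 0.0.0.0/0 (clear depth 0)
  + 167.112.0.0/12 (H4) depth=12
  Q 167.118.48.143: descend 10100111011101100011000010001111 ; hops seen [H4,H0] ; pick H0
  + 0.0.0.0/0 (H5) depth=0
  Q 167.112.0.30: descend 1010011101110 ; hops seen [H5,H4] ; pick H4
  del 167.112.0.0/12 (clear depth 12)
  del 45.63.0.0/16 (clear depth 16)
  + 167.112.0.0/12 (H4) depth=12
  + 45.63.98.148/30 (H5) depth=30
  Q 222.249.185.247: descend 1 ; hops seen [H5] ; pick H5
  Q 167.112.0.7: descend 1010011101110 ; hops seen [H5,H4] ; pick H4
  + 167.118.0.0/16 (H3) depth=16
  + 45.56.0.0/13 (H3) depth=13
  Q 167.118.48.143: descend 10100111011101100011000010001111 ; hops seen [H5,H4,H3,H0] ; pick H0
  + 167.118.48.128/28 (H4) depth=28
  Q 220.200.195.11: descend 1 ; hops seen [H5] ; pick H5
  Q 167.118.48.143: descend 10100111011101100011000010001111 ; hops seen [H5,H4,H3,H4,H0] ; pick H0
  + 45.48.0.0/12 (H1) depth=12
  Q 167.112.0.35: descend 1010011101110 ; hops seen [H5,H4] ; pick H4
  + 45.63.0.0/17 (H3) depth=17
  Q 45.57.50.119: descend 0010110100111 ; hops seen [H5,H1,H3] ; pick H3
  Q 43.23.149.162: descend 00101 ; hops seen [H5] ; pick H5
  + 167.118.48.0/24 (H3) depth=24
  + 45.63.98.151/32 (H3) depth=32
  + 45.63.98.0/24 (H4) depth=24

== LOOKUPS ==
["no-route","H4","H0","H2","H0","H4","H5","H4","H0","H5","H0","H4","H3","H5"]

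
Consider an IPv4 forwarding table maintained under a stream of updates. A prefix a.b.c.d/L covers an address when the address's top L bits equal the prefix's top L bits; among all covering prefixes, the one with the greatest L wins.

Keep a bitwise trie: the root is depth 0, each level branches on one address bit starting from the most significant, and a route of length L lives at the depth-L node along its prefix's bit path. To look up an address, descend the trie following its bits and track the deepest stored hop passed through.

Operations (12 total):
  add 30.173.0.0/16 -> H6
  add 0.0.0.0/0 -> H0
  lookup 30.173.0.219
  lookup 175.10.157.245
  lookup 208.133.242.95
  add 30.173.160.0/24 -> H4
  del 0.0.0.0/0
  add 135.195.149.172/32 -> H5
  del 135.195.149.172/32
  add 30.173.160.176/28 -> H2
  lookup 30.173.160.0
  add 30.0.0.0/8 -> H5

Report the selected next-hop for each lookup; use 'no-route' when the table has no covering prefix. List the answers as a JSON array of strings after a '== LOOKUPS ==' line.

Process each operation:
  + 30.173.0.0/16 (H6) depth=16
  + 0.0.0.0/0 (H0) depth=0
  ? 30.173.0.219  path d0:H0→d1:-→d2:-→d3:-→d4:-→d5:-→d6:-→d7:-→d8:-→d9:-→d10:-→d11:-→d12:-→d13:-→d14:-→d15:-→d16:H6  best=H6
  ? 175.10.157.245  path d0:H0  best=H0
  ? 208.133.242.95  path d0:H0  best=H0
  + 30.173.160.0/24 (H4) depth=24
  del 0.0.0.0/0 (clear depth 0)
  + 135.195.149.172/32 (H5) depth=32
  del 135.195.149.172/32 (clear depth 32)
  + 30.173.160.176/28 (H2) depth=28
  ? 30.173.160.0  path d0:-→d1:-→d2:-→d3:-→d4:-→d5:-→d6:-→d7:-→d8:-→d9:-→d10:-→d11:-→d12:-→d13:-→d14:-→d15:-→d16:H6→d17:-→d18:-→d19:-→d20:-→d21:-→d22:-→d23:-→d24:H4  best=H4
  + 30.0.0.0/8 (H5) depth=8

== LOOKUPS ==
["H6","H0","H0","H4"]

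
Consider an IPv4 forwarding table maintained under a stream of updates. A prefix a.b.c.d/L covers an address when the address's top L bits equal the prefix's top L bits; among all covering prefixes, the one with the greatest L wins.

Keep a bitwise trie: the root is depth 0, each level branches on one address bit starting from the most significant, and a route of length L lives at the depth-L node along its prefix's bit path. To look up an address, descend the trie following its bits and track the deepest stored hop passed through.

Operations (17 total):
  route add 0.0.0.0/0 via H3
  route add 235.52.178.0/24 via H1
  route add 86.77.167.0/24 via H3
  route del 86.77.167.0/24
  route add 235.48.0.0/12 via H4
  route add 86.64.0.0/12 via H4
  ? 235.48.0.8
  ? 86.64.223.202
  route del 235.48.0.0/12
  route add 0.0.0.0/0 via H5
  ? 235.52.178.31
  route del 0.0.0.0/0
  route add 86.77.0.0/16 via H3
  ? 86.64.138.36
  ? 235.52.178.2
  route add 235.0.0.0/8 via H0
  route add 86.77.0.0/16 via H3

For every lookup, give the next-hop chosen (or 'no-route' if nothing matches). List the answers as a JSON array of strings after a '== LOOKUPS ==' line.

Process each operation:
  add 0.0.0.0/0 -> H3 at depth 0
  add 235.52.178.0/24 -> H1 at depth 24
  add 86.77.167.0/24 -> H3 at depth 24
  - 86.77.167.0/24 clear@24
  add 235.48.0.0/12 -> H4 at depth 12
  add 86.64.0.0/12 -> H4 at depth 12
  ? 235.48.0.8  path d0:H3→d1:-→d2:-→d3:-→d4:-→d5:-→d6:-→d7:-→d8:-→d9:-→d10:-→d11:-→d12:H4→d13:-  best=H4
  ? 86.64.223.202  path d0:H3→d1:-→d2:-→d3:-→d4:-→d5:-→d6:-→d7:-→d8:-→d9:-→d10:-→d11:-→d12:H4  best=H4
  - 235.48.0.0/12 clear@12
  add 0.0.0.0/0 -> H5 at depth 0
  ? 235.52.178.31  path d0:H5→d1:-→d2:-→d3:-→d4:-→d5:-→d6:-→d7:-→d8:-→d9:-→d10:-→d11:-→d12:-→d13:-→d14:-→d15:-→d16:-→d17:-→d18:-→d19:-→d20:-→d21:-→d22:-→d23:-→d24:H1  best=H1
  - 0.0.0.0/0 clear@0
  add 86.77.0.0/16 -> H3 at depth 16
  ? 86.64.138.36  path d0:-→d1:-→d2:-→d3:-→d4:-→d5:-→d6:-→d7:-→d8:-→d9:-→d10:-→d11:-→d12:H4  best=H4
  ? 235.52.178.2  path d0:-→d1:-→d2:-→d3:-→d4:-→d5:-→d6:-→d7:-→d8:-→d9:-→d10:-→d11:-→d12:-→d13:-→d14:-→d15:-→d16:-→d17:-→d18:-→d19:-→d20:-→d21:-→d22:-→d23:-→d24:H1  best=H1
  add 235.0.0.0/8 -> H0 at depth 8
  add 86.77.0.0/16 -> H3 at depth 16

== LOOKUPS ==
["H4","H4","H1","H4","H1"]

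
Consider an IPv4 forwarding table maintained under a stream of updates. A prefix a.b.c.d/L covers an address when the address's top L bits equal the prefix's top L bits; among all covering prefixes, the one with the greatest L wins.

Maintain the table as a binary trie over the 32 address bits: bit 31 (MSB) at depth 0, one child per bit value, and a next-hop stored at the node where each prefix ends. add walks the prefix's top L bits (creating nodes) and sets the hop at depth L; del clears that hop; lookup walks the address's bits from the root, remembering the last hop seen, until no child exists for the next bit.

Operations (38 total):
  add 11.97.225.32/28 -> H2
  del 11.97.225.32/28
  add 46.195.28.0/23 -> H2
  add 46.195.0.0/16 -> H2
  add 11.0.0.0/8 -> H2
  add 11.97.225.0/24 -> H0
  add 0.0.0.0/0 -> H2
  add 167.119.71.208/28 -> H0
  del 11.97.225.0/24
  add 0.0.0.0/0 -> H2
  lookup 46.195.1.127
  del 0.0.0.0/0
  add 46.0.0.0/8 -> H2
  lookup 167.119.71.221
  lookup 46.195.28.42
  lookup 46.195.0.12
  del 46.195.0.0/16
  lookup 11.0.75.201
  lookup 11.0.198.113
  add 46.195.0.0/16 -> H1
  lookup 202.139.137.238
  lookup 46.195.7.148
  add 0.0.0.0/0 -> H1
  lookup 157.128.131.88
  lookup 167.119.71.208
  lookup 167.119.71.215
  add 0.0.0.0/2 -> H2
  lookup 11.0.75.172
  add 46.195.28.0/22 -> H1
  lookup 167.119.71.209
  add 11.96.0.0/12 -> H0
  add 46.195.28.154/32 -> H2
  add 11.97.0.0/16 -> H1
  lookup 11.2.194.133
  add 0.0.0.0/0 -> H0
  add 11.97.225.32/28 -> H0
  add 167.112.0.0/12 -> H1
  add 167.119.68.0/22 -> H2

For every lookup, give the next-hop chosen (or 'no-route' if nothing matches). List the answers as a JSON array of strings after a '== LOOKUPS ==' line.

Process each operation:
  add 11.97.225.32/28 -> H2 at depth 28
  del 11.97.225.32/28 (clear depth 28)
  add 46.195.28.0/23 -> H2 at depth 23
  add 46.195.0.0/16 -> H2 at depth 16
  add 11.0.0.0/8 -> H2 at depth 8
  add 11.97.225.0/24 -> H0 at depth 24
  add 0.0.0.0/0 -> H2 at depth 0
  add 167.119.71.208/28 -> H0 at depth 28
  del 11.97.225.0/24 (clear depth 24)
  add 0.0.0.0/0 -> H2 at depth 0
  lookup 46.195.1.127: bits 0010111011000011000 walk d0:H2→d1:-→d2:-→d3:-→d4:-→d5:-→d6:-→d7:-→d8:-→d9:-→d10:-→d11:-→d12:-→d13:-→d14:-→d15:-→d16:H2→d17:-→d18:-→d19:- -> H2
  del 0.0.0.0/0 (clear depth 0)
  add 46.0.0.0/8 -> H2 at depth 8
  lookup 167.119.71.221: bits 1010011101110111010001111101 walk d0:-→d1:-→d2:-→d3:-→d4:-→d5:-→d6:-→d7:-→d8:-→d9:-→d10:-→d11:-→d12:-→d13:-→d14:-→d15:-→d16:-→d17:-→d18:-→d19:-→d20:-→d21:-→d22:-→d23:-→d24:-→d25:-→d26:-→d27:-→d28:H0 -> H0
  lookup 46.195.28.42: bits 00101110110000110001110 walk d0:-→d1:-→d2:-→d3:-→d4:-→d5:-→d6:-→d7:-→d8:H2→d9:-→d10:-→d11:-→d12:-→d13:-→d14:-→d15:-→d16:H2→d17:-→d18:-→d19:-→d20:-→d21:-→d22:-→d23:H2 -> H2
  lookup 46.195.0.12: bits 0010111011000011000 walk d0:-→d1:-→d2:-→d3:-→d4:-→d5:-→d6:-→d7:-→d8:H2→d9:-→d10:-→d11:-→d12:-→d13:-→d14:-→d15:-→d16:H2→d17:-→d18:-→d19:- -> H2
  del 46.195.0.0/16 (clear depth 16)
  lookup 11.0.75.201: bits 000010110 walk d0:-→d1:-→d2:-→d3:-→d4:-→d5:-→d6:-→d7:-→d8:H2→d9:- -> H2
  lookup 11.0.198.113: bits 000010110 walk d0:-→d1:-→d2:-→d3:-→d4:-→d5:-→d6:-→d7:-→d8:H2→d9:- -> H2
  add 46.195.0.0/16 -> H1 at depth 16
  lookup 202.139.137.238: bits 1 walk d0:-→d1:- -> no-route
  lookup 46.195.7.148: bits 0010111011000011000 walk d0:-→d1:-→d2:-→d3:-→d4:-→d5:-→d6:-→d7:-→d8:H2→d9:-→d10:-→d11:-→d12:-→d13:-→d14:-→d15:-→d16:H1→d17:-→d18:-→d19:- -> H1
  add 0.0.0.0/0 -> H1 at depth 0
  lookup 157.128.131.88: bits 10 walk d0:H1→d1:-→d2:- -> H1
  lookup 167.119.71.208: bits 1010011101110111010001111101 walk d0:H1→d1:-→d2:-→d3:-→d4:-→d5:-→d6:-→d7:-→d8:-→d9:-→d10:-→d11:-→d12:-→d13:-→d14:-→d15:-→d16:-→d17:-→d18:-→d19:-→d20:-→d21:-→d22:-→d23:-→d24:-→d25:-→d26:-→d27:-→d28:H0 -> H0
  lookup 167.119.71.215: bits 1010011101110111010001111101 walk d0:H1→d1:-→d2:-→d3:-→d4:-→d5:-→d6:-→d7:-→d8:-→d9:-→d10:-→d11:-→d12:-→d13:-→d14:-→d15:-→d16:-→d17:-→d18:-→d19:-→d20:-→d21:-→d22:-→d23:-→d24:-→d25:-→d26:-→d27:-→d28:H0 -> H0
  add 0.0.0.0/2 -> H2 at depth 2
  lookup 11.0.75.172: bits 000010110 walk d0:H1→d1:-→d2:H2→d3:-→d4:-→d5:-→d6:-→d7:-→d8:H2→d9:- -> H2
  add 46.195.28.0/22 -> H1 at depth 22
  lookup 167.119.71.209: bits 1010011101110111010001111101 walk d0:H1→d1:-→d2:-→d3:-→d4:-→d5:-→d6:-→d7:-→d8:-→d9:-→d10:-→d11:-→d12:-→d13:-→d14:-→d15:-→d16:-→d17:-→d18:-→d19:-→d20:-→d21:-→d22:-→d23:-→d24:-→d25:-→d26:-→d27:-→d28:H0 -> H0
  add 11.96.0.0/12 -> H0 at depth 12
  add 46.195.28.154/32 -> H2 at depth 32
  add 11.97.0.0/16 -> H1 at depth 16
  lookup 11.2.194.133: bits 000010110 walk d0:H1→d1:-→d2:H2→d3:-→d4:-→d5:-→d6:-→d7:-→d8:H2→d9:- -> H2
  add 0.0.0.0/0 -> H0 at depth 0
  add 11.97.225.32/28 -> H0 at depth 28
  add 167.112.0.0/12 -> H1 at depth 12
  add 167.119.68.0/22 -> H2 at depth 22

== LOOKUPS ==
["H2","H0","H2","H2","H2","H2","no-route","H1","H1","H0","H0","H2","H0","H2"]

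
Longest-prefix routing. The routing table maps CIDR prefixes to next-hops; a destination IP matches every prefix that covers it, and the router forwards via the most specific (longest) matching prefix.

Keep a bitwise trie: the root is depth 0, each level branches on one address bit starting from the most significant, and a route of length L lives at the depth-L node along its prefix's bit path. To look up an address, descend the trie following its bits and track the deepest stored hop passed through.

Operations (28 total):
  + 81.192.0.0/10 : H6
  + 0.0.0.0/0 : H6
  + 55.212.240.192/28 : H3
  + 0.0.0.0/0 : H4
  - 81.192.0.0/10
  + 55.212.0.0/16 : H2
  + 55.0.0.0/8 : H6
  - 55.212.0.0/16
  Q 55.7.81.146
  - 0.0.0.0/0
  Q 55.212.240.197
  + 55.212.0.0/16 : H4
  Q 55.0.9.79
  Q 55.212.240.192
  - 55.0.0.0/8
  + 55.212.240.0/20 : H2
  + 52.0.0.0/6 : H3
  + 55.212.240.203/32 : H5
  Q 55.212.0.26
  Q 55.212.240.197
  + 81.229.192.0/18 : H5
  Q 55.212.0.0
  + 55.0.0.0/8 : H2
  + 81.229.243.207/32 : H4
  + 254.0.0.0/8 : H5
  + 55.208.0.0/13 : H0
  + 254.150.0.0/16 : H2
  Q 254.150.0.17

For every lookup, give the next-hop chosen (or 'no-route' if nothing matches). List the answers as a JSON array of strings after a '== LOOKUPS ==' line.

Apply in order:
  add 81.192.0.0/10 -> H6 at depth 10
  add 0.0.0.0/0 -> H6 at depth 0
  add 55.212.240.192/28 -> H3 at depth 28
  add 0.0.0.0/0 -> H4 at depth 0
  del 81.192.0.0/10 (clear depth 10)
  add 55.212.0.0/16 -> H2 at depth 16
  add 55.0.0.0/8 -> H6 at depth 8
  del 55.212.0.0/16 (clear depth 16)
  Q 55.7.81.146: descend 00110111 ; hops seen [H4,H6] ; pick H6
  del 0.0.0.0/0 (clear depth 0)
  Q 55.212.240.197: descend 0011011111010100111100001100 ; hops seen [H6,H3] ; pick H3
  add 55.212.0.0/16 -> H4 at depth 16
  Q 55.0.9.79: descend 00110111 ; hops seen [H6] ; pick H6
  Q 55.212.240.192: descend 0011011111010100111100001100 ; hops seen [H6,H4,H3] ; pick H3
  del 55.0.0.0/8 (clear depth 8)
  add 55.212.240.0/20 -> H2 at depth 20
  add 52.0.0.0/6 -> H3 at depth 6
  add 55.212.240.203/32 -> H5 at depth 32
  Q 55.212.0.26: descend 0011011111010100 ; hops seen [H3,H4] ; pick H4
  Q 55.212.240.197: descend 0011011111010100111100001100 ; hops seen [H3,H4,H2,H3] ; pick H3
  add 81.229.192.0/18 -> H5 at depth 18
  Q 55.212.0.0: descend 0011011111010100 ; hops seen [H3,H4] ; pick H4
  add 55.0.0.0/8 -> H2 at depth 8
  add 81.229.243.207/32 -> H4 at depth 32
  add 254.0.0.0/8 -> H5 at depth 8
  add 55.208.0.0/13 -> H0 at depth 13
  add 254.150.0.0/16 -> H2 at depth 16
  Q 254.150.0.17: descend 1111111010010110 ; hops seen [H5,H2] ; pick H2

== LOOKUPS ==
["H6","H3","H6","H3","H4","H3","H4","H2"]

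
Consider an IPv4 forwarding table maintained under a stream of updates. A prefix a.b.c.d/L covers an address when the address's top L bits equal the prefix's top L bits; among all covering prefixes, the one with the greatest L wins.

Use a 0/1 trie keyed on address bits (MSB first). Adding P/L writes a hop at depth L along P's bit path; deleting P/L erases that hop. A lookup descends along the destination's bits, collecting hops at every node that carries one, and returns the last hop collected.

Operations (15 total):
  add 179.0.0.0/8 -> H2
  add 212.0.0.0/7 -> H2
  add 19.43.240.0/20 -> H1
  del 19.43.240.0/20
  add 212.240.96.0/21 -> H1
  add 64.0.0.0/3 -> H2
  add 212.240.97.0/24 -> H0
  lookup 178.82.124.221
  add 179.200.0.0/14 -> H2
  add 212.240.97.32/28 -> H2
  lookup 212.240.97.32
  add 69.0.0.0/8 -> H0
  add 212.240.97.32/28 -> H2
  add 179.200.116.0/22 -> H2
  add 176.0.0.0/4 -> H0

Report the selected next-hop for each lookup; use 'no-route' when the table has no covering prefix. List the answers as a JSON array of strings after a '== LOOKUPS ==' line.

Process each operation:
  + 179.0.0.0/8 (H2) depth=8
  + 212.0.0.0/7 (H2) depth=7
  + 19.43.240.0/20 (H1) depth=20
  del 19.43.240.0/20 (clear depth 20)
  + 212.240.96.0/21 (H1) depth=21
  + 64.0.0.0/3 (H2) depth=3
  + 212.240.97.0/24 (H0) depth=24
  lookup 178.82.124.221: bits 1011001 walk d0:-→d1:-→d2:-→d3:-→d4:-→d5:-→d6:-→d7:- -> no-route
  + 179.200.0.0/14 (H2) depth=14
  + 212.240.97.32/28 (H2) depth=28
  lookup 212.240.97.32: bits 1101010011110000011000010010 walk d0:-→d1:-→d2:-→d3:-→d4:-→d5:-→d6:-→d7:H2→d8:-→d9:-→d10:-→d11:-→d12:-→d13:-→d14:-→d15:-→d16:-→d17:-→d18:-→d19:-→d20:-→d21:H1→d22:-→d23:-→d24:H0→d25:-→d26:-→d27:-→d28:H2 -> H2
  + 69.0.0.0/8 (H0) depth=8
  + 212.240.97.32/28 (H2) depth=28
  + 179.200.116.0/22 (H2) depth=22
  + 176.0.0.0/4 (H0) depth=4

== LOOKUPS ==
["no-route","H2"]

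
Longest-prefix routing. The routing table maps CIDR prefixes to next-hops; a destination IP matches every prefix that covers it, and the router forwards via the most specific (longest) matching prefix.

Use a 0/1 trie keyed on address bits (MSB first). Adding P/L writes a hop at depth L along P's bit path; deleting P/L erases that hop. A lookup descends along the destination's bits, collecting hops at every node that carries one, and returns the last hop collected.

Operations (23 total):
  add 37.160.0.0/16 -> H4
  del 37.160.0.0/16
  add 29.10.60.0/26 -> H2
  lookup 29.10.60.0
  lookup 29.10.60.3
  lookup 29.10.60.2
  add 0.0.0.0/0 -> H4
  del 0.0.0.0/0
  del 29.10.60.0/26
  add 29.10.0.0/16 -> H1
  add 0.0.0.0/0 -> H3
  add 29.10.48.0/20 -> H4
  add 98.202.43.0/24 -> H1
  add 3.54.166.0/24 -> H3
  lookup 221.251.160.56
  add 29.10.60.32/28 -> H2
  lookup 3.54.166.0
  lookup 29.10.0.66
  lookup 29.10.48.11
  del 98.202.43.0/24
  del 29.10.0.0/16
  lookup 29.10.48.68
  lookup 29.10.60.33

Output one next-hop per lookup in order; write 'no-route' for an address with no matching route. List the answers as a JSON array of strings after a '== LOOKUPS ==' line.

Apply in order:
  add 37.160.0.0/16 -> H4 at depth 16
  del 37.160.0.0/16 (clear depth 16)
  add 29.10.60.0/26 -> H2 at depth 26
  lookup 29.10.60.0: bits 00011101000010100011110000 walk d0:-→d1:-→d2:-→d3:-→d4:-→d5:-→d6:-→d7:-→d8:-→d9:-→d10:-→d11:-→d12:-→d13:-→d14:-→d15:-→d16:-→d17:-→d18:-→d19:-→d20:-→d21:-→d22:-→d23:-→d24:-→d25:-→d26:H2 -> H2
  lookup 29.10.60.3: bits 00011101000010100011110000 walk d0:-→d1:-→d2:-→d3:-→d4:-→d5:-→d6:-→d7:-→d8:-→d9:-→d10:-→d11:-→d12:-→d13:-→d14:-→d15:-→d16:-→d17:-→d18:-→d19:-→d20:-→d21:-→d22:-→d23:-→d24:-→d25:-→d26:H2 -> H2
  lookup 29.10.60.2: bits 00011101000010100011110000 walk d0:-→d1:-→d2:-→d3:-→d4:-→d5:-→d6:-→d7:-→d8:-→d9:-→d10:-→d11:-→d12:-→d13:-→d14:-→d15:-→d16:-→d17:-→d18:-→d19:-→d20:-→d21:-→d22:-→d23:-→d24:-→d25:-→d26:H2 -> H2
  add 0.0.0.0/0 -> H4 at depth 0
  del 0.0.0.0/0 (clear depth 0)
  del 29.10.60.0/26 (clear depth 26)
  add 29.10.0.0/16 -> H1 at depth 16
  add 0.0.0.0/0 -> H3 at depth 0
  add 29.10.48.0/20 -> H4 at depth 20
  add 98.202.43.0/24 -> H1 at depth 24
  add 3.54.166.0/24 -> H3 at depth 24
  lookup 221.251.160.56: bits ε walk d0:H3 -> H3
  add 29.10.60.32/28 -> H2 at depth 28
  lookup 3.54.166.0: bits 000000110011011010100110 walk d0:H3→d1:-→d2:-→d3:-→d4:-→d5:-→d6:-→d7:-→d8:-→d9:-→d10:-→d11:-→d12:-→d13:-→d14:-→d15:-→d16:-→d17:-→d18:-→d19:-→d20:-→d21:-→d22:-→d23:-→d24:H3 -> H3
  lookup 29.10.0.66: bits 000111010000101000 walk d0:H3→d1:-→d2:-→d3:-→d4:-→d5:-→d6:-→d7:-→d8:-→d9:-→d10:-→d11:-→d12:-→d13:-→d14:-→d15:-→d16:H1→d17:-→d18:- -> H1
  lookup 29.10.48.11: bits 00011101000010100011 walk d0:H3→d1:-→d2:-→d3:-→d4:-→d5:-→d6:-→d7:-→d8:-→d9:-→d10:-→d11:-→d12:-→d13:-→d14:-→d15:-→d16:H1→d17:-→d18:-→d19:-→d20:H4 -> H4
  del 98.202.43.0/24 (clear depth 24)
  del 29.10.0.0/16 (clear depth 16)
  lookup 29.10.48.68: bits 00011101000010100011 walk d0:H3→d1:-→d2:-→d3:-→d4:-→d5:-→d6:-→d7:-→d8:-→d9:-→d10:-→d11:-→d12:-→d13:-→d14:-→d15:-→d16:-→d17:-→d18:-→d19:-→d20:H4 -> H4
  lookup 29.10.60.33: bits 0001110100001010001111000010 walk d0:H3→d1:-→d2:-→d3:-→d4:-→d5:-→d6:-→d7:-→d8:-→d9:-→d10:-→d11:-→d12:-→d13:-→d14:-→d15:-→d16:-→d17:-→d18:-→d19:-→d20:H4→d21:-→d22:-→d23:-→d24:-→d25:-→d26:-→d27:-→d28:H2 -> H2

== LOOKUPS ==
["H2","H2","H2","H3","H3","H1","H4","H4","H2"]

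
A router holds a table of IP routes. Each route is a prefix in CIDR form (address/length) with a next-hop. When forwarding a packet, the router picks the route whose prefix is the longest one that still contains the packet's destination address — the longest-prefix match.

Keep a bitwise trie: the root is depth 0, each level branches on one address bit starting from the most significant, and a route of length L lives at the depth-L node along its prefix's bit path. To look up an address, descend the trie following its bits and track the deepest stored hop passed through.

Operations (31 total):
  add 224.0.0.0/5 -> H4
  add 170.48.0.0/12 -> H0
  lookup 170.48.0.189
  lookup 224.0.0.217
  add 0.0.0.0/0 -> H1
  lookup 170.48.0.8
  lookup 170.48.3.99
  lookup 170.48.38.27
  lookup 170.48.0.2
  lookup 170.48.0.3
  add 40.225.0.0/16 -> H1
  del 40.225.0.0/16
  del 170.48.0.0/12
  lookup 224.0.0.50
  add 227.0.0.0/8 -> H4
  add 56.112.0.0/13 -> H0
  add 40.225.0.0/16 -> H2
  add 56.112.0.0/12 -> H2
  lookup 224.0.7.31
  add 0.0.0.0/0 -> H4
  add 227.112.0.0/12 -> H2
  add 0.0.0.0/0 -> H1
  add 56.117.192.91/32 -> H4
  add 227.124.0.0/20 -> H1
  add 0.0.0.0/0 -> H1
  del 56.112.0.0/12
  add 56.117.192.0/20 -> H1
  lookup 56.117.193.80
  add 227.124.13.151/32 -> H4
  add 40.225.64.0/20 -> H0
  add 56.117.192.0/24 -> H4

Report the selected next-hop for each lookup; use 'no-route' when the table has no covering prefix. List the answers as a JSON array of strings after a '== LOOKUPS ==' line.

Trace:
  + 224.0.0.0/5 (H4) depth=5
  + 170.48.0.0/12 (H0) depth=12
  ? 170.48.0.189  path d0:-→d1:-→d2:-→d3:-→d4:-→d5:-→d6:-→d7:-→d8:-→d9:-→d10:-→d11:-→d12:H0  best=H0
  ? 224.0.0.217  path d0:-→d1:-→d2:-→d3:-→d4:-→d5:H4  best=H4
  + 0.0.0.0/0 (H1) depth=0
  ? 170.48.0.8  path d0:H1→d1:-→d2:-→d3:-→d4:-→d5:-→d6:-→d7:-→d8:-→d9:-→d10:-→d11:-→d12:H0  best=H0
  ? 170.48.3.99  path d0:H1→d1:-→d2:-→d3:-→d4:-→d5:-→d6:-→d7:-→d8:-→d9:-→d10:-→d11:-→d12:H0  best=H0
  ? 170.48.38.27  path d0:H1→d1:-→d2:-→d3:-→d4:-→d5:-→d6:-→d7:-→d8:-→d9:-→d10:-→d11:-→d12:H0  best=H0
  ? 170.48.0.2  path d0:H1→d1:-→d2:-→d3:-→d4:-→d5:-→d6:-→d7:-→d8:-→d9:-→d10:-→d11:-→d12:H0  best=H0
  ? 170.48.0.3  path d0:H1→d1:-→d2:-→d3:-→d4:-→d5:-→d6:-→d7:-→d8:-→d9:-→d10:-→d11:-→d12:H0  best=H0
  + 40.225.0.0/16 (H1) depth=16
  del 40.225.0.0/16 (clear depth 16)
  del 170.48.0.0/12 (clear depth 12)
  ? 224.0.0.50  path d0:H1→d1:-→d2:-→d3:-→d4:-→d5:H4  best=H4
  + 227.0.0.0/8 (H4) depth=8
  + 56.112.0.0/13 (H0) depth=13
  + 40.225.0.0/16 (H2) depth=16
  + 56.112.0.0/12 (H2) depth=12
  ? 224.0.7.31  path d0:H1→d1:-→d2:-→d3:-→d4:-→d5:H4→d6:-  best=H4
  + 0.0.0.0/0 (H4) depth=0
  + 227.112.0.0/12 (H2) depth=12
  + 0.0.0.0/0 (H1) depth=0
  + 56.117.192.91/32 (H4) depth=32
  + 227.124.0.0/20 (H1) depth=20
  + 0.0.0.0/0 (H1) depth=0
  del 56.112.0.0/12 (clear depth 12)
  + 56.117.192.0/20 (H1) depth=20
  ? 56.117.193.80  path d0:H1→d1:-→d2:-→d3:-→d4:-→d5:-→d6:-→d7:-→d8:-→d9:-→d10:-→d11:-→d12:-→d13:H0→d14:-→d15:-→d16:-→d17:-→d18:-→d19:-→d20:H1→d21:-→d22:-→d23:-  best=H1
  + 227.124.13.151/32 (H4) depth=32
  + 40.225.64.0/20 (H0) depth=20
  + 56.117.192.0/24 (H4) depth=24

== LOOKUPS ==
["H0","H4","H0","H0","H0","H0","H0","H4","H4","H1"]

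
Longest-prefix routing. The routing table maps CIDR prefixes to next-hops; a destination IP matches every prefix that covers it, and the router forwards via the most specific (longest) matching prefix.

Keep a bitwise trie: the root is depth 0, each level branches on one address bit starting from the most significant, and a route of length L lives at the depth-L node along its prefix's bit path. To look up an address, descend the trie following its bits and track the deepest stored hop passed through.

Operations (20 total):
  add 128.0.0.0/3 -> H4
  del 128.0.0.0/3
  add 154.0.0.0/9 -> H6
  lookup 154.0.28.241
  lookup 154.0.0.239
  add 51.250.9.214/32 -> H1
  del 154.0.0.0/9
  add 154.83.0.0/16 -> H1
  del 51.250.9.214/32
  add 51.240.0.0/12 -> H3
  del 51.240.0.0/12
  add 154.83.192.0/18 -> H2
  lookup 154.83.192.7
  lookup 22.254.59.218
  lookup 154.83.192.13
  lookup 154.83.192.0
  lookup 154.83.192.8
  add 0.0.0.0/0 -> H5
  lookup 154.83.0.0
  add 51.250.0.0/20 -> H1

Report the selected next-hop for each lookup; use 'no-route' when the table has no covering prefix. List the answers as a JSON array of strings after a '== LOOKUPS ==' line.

Process each operation:
  add 128.0.0.0/3 -> H4 at depth 3
  del 128.0.0.0/3 (clear depth 3)
  add 154.0.0.0/9 -> H6 at depth 9
  lookup 154.0.28.241: bits 100110100 walk d0:-→d1:-→d2:-→d3:-→d4:-→d5:-→d6:-→d7:-→d8:-→d9:H6 -> H6
  lookup 154.0.0.239: bits 100110100 walk d0:-→d1:-→d2:-→d3:-→d4:-→d5:-→d6:-→d7:-→d8:-→d9:H6 -> H6
  add 51.250.9.214/32 -> H1 at depth 32
  del 154.0.0.0/9 (clear depth 9)
  add 154.83.0.0/16 -> H1 at depth 16
  del 51.250.9.214/32 (clear depth 32)
  add 51.240.0.0/12 -> H3 at depth 12
  del 51.240.0.0/12 (clear depth 12)
  add 154.83.192.0/18 -> H2 at depth 18
  lookup 154.83.192.7: bits 100110100101001111 walk d0:-→d1:-→d2:-→d3:-→d4:-→d5:-→d6:-→d7:-→d8:-→d9:-→d10:-→d11:-→d12:-→d13:-→d14:-→d15:-→d16:H1→d17:-→d18:H2 -> H2
  lookup 22.254.59.218: bits 00 walk d0:-→d1:-→d2:- -> no-route
  lookup 154.83.192.13: bits 100110100101001111 walk d0:-→d1:-→d2:-→d3:-→d4:-→d5:-→d6:-→d7:-→d8:-→d9:-→d10:-→d11:-→d12:-→d13:-→d14:-→d15:-→d16:H1→d17:-→d18:H2 -> H2
  lookup 154.83.192.0: bits 100110100101001111 walk d0:-→d1:-→d2:-→d3:-→d4:-→d5:-→d6:-→d7:-→d8:-→d9:-→d10:-→d11:-→d12:-→d13:-→d14:-→d15:-→d16:H1→d17:-→d18:H2 -> H2
  lookup 154.83.192.8: bits 100110100101001111 walk d0:-→d1:-→d2:-→d3:-→d4:-→d5:-→d6:-→d7:-→d8:-→d9:-→d10:-→d11:-→d12:-→d13:-→d14:-→d15:-→d16:H1→d17:-→d18:H2 -> H2
  add 0.0.0.0/0 -> H5 at depth 0
  lookup 154.83.0.0: bits 1001101001010011 walk d0:H5→d1:-→d2:-→d3:-→d4:-→d5:-→d6:-→d7:-→d8:-→d9:-→d10:-→d11:-→d12:-→d13:-→d14:-→d15:-→d16:H1 -> H1
  add 51.250.0.0/20 -> H1 at depth 20

== LOOKUPS ==
["H6","H6","H2","no-route","H2","H2","H2","H1"]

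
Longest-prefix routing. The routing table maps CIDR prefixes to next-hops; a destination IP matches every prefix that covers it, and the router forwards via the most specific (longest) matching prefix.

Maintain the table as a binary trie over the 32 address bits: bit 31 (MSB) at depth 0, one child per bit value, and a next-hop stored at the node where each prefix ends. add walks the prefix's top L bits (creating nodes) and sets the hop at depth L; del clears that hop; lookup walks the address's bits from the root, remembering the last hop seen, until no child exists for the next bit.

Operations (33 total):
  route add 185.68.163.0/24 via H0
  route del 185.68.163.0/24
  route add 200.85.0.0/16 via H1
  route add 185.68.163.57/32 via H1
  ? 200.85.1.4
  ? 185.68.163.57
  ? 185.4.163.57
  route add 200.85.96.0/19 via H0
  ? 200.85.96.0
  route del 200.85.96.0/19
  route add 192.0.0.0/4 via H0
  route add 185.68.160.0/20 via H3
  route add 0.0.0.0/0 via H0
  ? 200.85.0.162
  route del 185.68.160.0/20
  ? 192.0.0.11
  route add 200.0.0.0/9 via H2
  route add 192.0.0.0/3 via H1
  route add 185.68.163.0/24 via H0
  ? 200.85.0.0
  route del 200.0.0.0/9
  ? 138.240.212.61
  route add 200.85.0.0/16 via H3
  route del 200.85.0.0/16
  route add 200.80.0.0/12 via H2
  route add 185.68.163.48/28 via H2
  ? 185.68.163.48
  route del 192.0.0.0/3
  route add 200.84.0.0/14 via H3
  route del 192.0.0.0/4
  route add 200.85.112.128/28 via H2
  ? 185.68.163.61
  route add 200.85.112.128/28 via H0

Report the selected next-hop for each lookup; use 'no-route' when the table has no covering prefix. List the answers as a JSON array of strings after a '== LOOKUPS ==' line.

Trace:
  + 185.68.163.0/24 (H0) depth=24
  - 185.68.163.0/24 clear@24
  + 200.85.0.0/16 (H1) depth=16
  + 185.68.163.57/32 (H1) depth=32
  Q 200.85.1.4: descend 1100100001010101 ; hops seen [H1] ; pick H1
  Q 185.68.163.57: descend 10111001010001001010001100111001 ; hops seen [H1] ; pick H1
  Q 185.4.163.57: descend 101110010 ; hops seen [∅] ; pick no-route
  + 200.85.96.0/19 (H0) depth=19
  Q 200.85.96.0: descend 1100100001010101011 ; hops seen [H1,H0] ; pick H0
  - 200.85.96.0/19 clear@19
  + 192.0.0.0/4 (H0) depth=4
  + 185.68.160.0/20 (H3) depth=20
  + 0.0.0.0/0 (H0) depth=0
  Q 200.85.0.162: descend 11001000010101010 ; hops seen [H0,H0,H1] ; pick H1
  - 185.68.160.0/20 clear@20
  Q 192.0.0.11: descend 1100 ; hops seen [H0,H0] ; pick H0
  + 200.0.0.0/9 (H2) depth=9
  + 192.0.0.0/3 (H1) depth=3
  + 185.68.163.0/24 (H0) depth=24
  Q 200.85.0.0: descend 11001000010101010 ; hops seen [H0,H1,H0,H2,H1] ; pick H1
  - 200.0.0.0/9 clear@9
  Q 138.240.212.61: descend 10 ; hops seen [H0] ; pick H0
  + 200.85.0.0/16 (H3) depth=16
  - 200.85.0.0/16 clear@16
  + 200.80.0.0/12 (H2) depth=12
  + 185.68.163.48/28 (H2) depth=28
  Q 185.68.163.48: descend 1011100101000100101000110011 ; hops seen [H0,H0,H2] ; pick H2
  - 192.0.0.0/3 clear@3
  + 200.84.0.0/14 (H3) depth=14
  - 192.0.0.0/4 clear@4
  + 200.85.112.128/28 (H2) depth=28
  Q 185.68.163.61: descend 10111001010001001010001100111 ; hops seen [H0,H0,H2] ; pick H2
  + 200.85.112.128/28 (H0) depth=28

== LOOKUPS ==
["H1","H1","no-route","H0","H1","H0","H1","H0","H2","H2"]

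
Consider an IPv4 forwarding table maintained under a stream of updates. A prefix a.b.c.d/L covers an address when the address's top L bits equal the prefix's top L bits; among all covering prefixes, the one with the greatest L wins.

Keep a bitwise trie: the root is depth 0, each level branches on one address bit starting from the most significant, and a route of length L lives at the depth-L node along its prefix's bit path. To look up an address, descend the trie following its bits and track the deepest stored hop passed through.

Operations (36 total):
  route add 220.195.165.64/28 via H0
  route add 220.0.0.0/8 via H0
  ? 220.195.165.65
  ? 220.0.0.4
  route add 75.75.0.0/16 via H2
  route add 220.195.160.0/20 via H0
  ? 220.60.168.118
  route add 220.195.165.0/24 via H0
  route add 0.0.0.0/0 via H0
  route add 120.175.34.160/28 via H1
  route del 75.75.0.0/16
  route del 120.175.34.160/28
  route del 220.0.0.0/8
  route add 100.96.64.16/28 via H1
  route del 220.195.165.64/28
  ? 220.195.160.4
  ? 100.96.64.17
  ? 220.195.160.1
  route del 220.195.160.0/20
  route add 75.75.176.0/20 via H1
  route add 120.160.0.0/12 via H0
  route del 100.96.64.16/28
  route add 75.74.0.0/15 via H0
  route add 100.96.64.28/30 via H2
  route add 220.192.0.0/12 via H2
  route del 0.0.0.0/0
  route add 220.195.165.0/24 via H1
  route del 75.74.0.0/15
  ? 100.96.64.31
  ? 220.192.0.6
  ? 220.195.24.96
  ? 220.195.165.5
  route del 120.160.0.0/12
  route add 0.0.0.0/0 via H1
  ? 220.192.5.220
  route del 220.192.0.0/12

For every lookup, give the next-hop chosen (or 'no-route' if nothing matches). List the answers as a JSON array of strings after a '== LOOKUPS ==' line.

Process each operation:
  add 220.195.165.64/28 -> H0 at depth 28
  add 220.0.0.0/8 -> H0 at depth 8
  Q 220.195.165.65: descend 1101110011000011101001010100 ; hops seen [H0,H0] ; pick H0
  Q 220.0.0.4: descend 11011100 ; hops seen [H0] ; pick H0
  add 75.75.0.0/16 -> H2 at depth 16
  add 220.195.160.0/20 -> H0 at depth 20
  Q 220.60.168.118: descend 11011100 ; hops seen [H0] ; pick H0
  add 220.195.165.0/24 -> H0 at depth 24
  add 0.0.0.0/0 -> H0 at depth 0
  add 120.175.34.160/28 -> H1 at depth 28
  - 75.75.0.0/16 clear@16
  - 120.175.34.160/28 clear@28
  - 220.0.0.0/8 clear@8
  add 100.96.64.16/28 -> H1 at depth 28
  - 220.195.165.64/28 clear@28
  Q 220.195.160.4: descend 110111001100001110100 ; hops seen [H0,H0] ; pick H0
  Q 100.96.64.17: descend 0110010001100000010000000001 ; hops seen [H0,H1] ; pick H1
  Q 220.195.160.1: descend 110111001100001110100 ; hops seen [H0,H0] ; pick H0
  - 220.195.160.0/20 clear@20
  add 75.75.176.0/20 -> H1 at depth 20
  add 120.160.0.0/12 -> H0 at depth 12
  - 100.96.64.16/28 clear@28
  add 75.74.0.0/15 -> H0 at depth 15
  add 100.96.64.28/30 -> H2 at depth 30
  add 220.192.0.0/12 -> H2 at depth 12
  - 0.0.0.0/0 clear@0
  add 220.195.165.0/24 -> H1 at depth 24
  - 75.74.0.0/15 clear@15
  Q 100.96.64.31: descend 011001000110000001000000000111 ; hops seen [H2] ; pick H2
  Q 220.192.0.6: descend 11011100110000 ; hops seen [H2] ; pick H2
  Q 220.195.24.96: descend 1101110011000011 ; hops seen [H2] ; pick H2
  Q 220.195.165.5: descend 1101110011000011101001010 ; hops seen [H2,H1] ; pick H1
  - 120.160.0.0/12 clear@12
  add 0.0.0.0/0 -> H1 at depth 0
  Q 220.192.5.220: descend 11011100110000 ; hops seen [H1,H2] ; pick H2
  - 220.192.0.0/12 clear@12

== LOOKUPS ==
["H0","H0","H0","H0","H1","H0","H2","H2","H2","H1","H2"]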